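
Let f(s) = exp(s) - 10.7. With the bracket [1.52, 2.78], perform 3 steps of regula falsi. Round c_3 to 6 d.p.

f(1.520000) = -6.127775, f(2.780000) = 5.419021
step 1: c = 2.188670, f(c) = -1.776663 < 0 → new bracket [2.188670, 2.780000]
step 2: c = 2.334673, f(c) = -0.373913 < 0 → new bracket [2.334673, 2.780000]
step 3: c = 2.363418, f(c) = -0.072791 < 0 → new bracket [2.363418, 2.780000]

2.363418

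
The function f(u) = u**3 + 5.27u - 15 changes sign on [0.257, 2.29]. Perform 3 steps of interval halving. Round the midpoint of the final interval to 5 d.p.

f(0.257000) = -13.628635, f(2.290000) = 9.077289 (opposite signs)
step 1: m = 1.273500, f(m) = -6.223290 < 0 → root in [1.273500, 2.290000]
step 2: m = 1.781750, f(m) = 0.046225 > 0 → root in [1.273500, 1.781750]
step 3: m = 1.527625, f(m) = -3.384492 < 0 → root in [1.527625, 1.781750]
Midpoint of [1.527625, 1.781750] = 1.654688

1.65469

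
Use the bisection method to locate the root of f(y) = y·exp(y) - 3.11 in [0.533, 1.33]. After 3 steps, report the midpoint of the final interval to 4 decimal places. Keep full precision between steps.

f(0.533000) = -2.201748, f(1.330000) = 1.918788 (opposite signs)
step 1: m = 0.931500, f(m) = -0.745561 < 0 → root in [0.931500, 1.330000]
step 2: m = 1.130750, f(m) = 0.393040 > 0 → root in [0.931500, 1.130750]
step 3: m = 1.031125, f(m) = -0.218500 < 0 → root in [1.031125, 1.130750]
Midpoint of [1.031125, 1.130750] = 1.080937

1.0809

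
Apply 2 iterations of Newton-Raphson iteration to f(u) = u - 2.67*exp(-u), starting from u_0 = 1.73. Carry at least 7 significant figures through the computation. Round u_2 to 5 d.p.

f'(u) = 1 + 2.67*exp(-u)
u_0 = 1.730000: f = 1.256651, f' = 1.473349 → u_1 = 1.730000 - (1.256651)/(1.473349) = 0.877079
u_1 = 0.877079: f = -0.233631, f' = 2.110710 → u_2 = 0.877079 - (-0.233631)/(2.110710) = 0.987767

0.98777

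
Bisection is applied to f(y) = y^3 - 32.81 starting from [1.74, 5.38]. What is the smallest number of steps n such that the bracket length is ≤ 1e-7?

26

Initial width b − a = 5.38 − 1.74 = 3.640000.
After n steps the width is (b−a)/2^n; need (b−a)/2^n ≤ 1e-7.
So n ≥ log₂(3.640000/1e-7) = log₂(36400000.0000) ≈ 25.1174.
Hence n = 26.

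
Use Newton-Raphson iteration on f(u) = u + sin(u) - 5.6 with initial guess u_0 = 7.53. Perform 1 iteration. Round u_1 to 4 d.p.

5.3470

f'(u) = 1 + cos(u)
u_0 = 7.530000: f = 2.877975, f' = 1.318344 → u_1 = 7.530000 - (2.877975)/(1.318344) = 5.346976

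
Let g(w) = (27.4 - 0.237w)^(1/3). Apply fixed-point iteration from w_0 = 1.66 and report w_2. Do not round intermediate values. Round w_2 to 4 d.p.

w_1 = g(1.660000) = 3.000244
w_2 = g(3.000244) = 2.988435

2.9884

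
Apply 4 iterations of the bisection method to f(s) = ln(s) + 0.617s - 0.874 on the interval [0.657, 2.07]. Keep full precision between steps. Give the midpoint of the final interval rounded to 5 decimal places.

1.14272

f(0.657000) = -0.888702, f(2.070000) = 1.130739 (opposite signs)
step 1: m = 1.363500, f(m) = 0.277334 > 0 → root in [0.657000, 1.363500]
step 2: m = 1.010250, f(m) = -0.240478 < 0 → root in [1.010250, 1.363500]
step 3: m = 1.186875, f(m) = 0.029626 > 0 → root in [1.010250, 1.186875]
step 4: m = 1.098563, f(m) = -0.102184 < 0 → root in [1.098563, 1.186875]
Midpoint of [1.098563, 1.186875] = 1.142719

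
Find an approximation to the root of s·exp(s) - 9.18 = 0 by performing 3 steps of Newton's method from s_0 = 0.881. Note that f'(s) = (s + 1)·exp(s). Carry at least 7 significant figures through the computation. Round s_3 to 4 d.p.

1.7347

Newton update: s ← s − f(s)/f'(s).
s_0 = 0.881000: f = -7.053872, f' = 4.539440 → s_1 = 0.881000 - (-7.053872)/(4.539440) = 2.434908
s_1 = 2.434908: f = 18.613919, f' = 39.208690 → s_2 = 2.434908 - (18.613919)/(39.208690) = 1.960169
s_2 = 1.960169: f = 4.738224, f' = 21.018748 → s_3 = 1.960169 - (4.738224)/(21.018748) = 1.734740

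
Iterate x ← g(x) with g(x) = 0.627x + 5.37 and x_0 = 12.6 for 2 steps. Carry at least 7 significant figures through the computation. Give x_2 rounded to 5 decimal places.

13.69042

x_1 = g(12.600000) = 13.270200
x_2 = g(13.270200) = 13.690415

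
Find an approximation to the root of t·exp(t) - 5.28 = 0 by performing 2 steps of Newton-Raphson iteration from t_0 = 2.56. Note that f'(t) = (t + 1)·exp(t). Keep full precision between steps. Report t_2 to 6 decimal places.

1.546660

t_0 = 2.560000: f = 27.835692, f' = 46.051510 → t_1 = 2.560000 - (27.835692)/(46.051510) = 1.955553
t_1 = 1.955553: f = 8.541511, f' = 20.889338 → t_2 = 1.955553 - (8.541511)/(20.889338) = 1.546660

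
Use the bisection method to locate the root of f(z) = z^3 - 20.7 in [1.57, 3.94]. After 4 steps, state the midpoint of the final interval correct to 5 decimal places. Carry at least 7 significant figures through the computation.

2.68094

f(1.570000) = -16.830107, f(3.940000) = 40.462984 (opposite signs)
step 1: m = 2.755000, f(m) = 0.210519 > 0 → root in [1.570000, 2.755000]
step 2: m = 2.162500, f(m) = -10.587271 < 0 → root in [2.162500, 2.755000]
step 3: m = 2.458750, f(m) = -5.835746 < 0 → root in [2.458750, 2.755000]
step 4: m = 2.606875, f(m) = -2.984206 < 0 → root in [2.606875, 2.755000]
Midpoint of [2.606875, 2.755000] = 2.680937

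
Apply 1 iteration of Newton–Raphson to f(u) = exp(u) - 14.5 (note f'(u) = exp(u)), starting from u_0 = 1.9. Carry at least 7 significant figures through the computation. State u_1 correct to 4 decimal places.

Newton update: u ← u − f(u)/f'(u).
u_0 = 1.900000: f = -7.814106, f' = 6.685894 → u_1 = 1.900000 - (-7.814106)/(6.685894) = 3.068745

3.0687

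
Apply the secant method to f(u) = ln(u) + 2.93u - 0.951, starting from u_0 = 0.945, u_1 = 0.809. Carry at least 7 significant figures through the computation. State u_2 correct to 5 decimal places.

0.51252

Secant update: u_(k+1) = u_k − f(u_k)·(u_k − u_(k-1))/(f(u_k) − f(u_(k-1))).
f(u_0) = 1.761280, f(u_1) = 1.207414
u_2 = 0.809000 - (1.207414)·(0.809000 - 0.945000)/(1.207414 - (1.761280)) = 0.512524; f(u_2) = -0.117715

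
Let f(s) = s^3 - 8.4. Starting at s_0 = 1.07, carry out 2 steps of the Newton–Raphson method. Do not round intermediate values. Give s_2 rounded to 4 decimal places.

f'(s) = 3s^2
s_0 = 1.070000: f = -7.174957, f' = 3.434700 → s_1 = 1.070000 - (-7.174957)/(3.434700) = 3.158962
s_1 = 3.158962: f = 23.123404, f' = 29.937118 → s_2 = 3.158962 - (23.123404)/(29.937118) = 2.386563

2.3866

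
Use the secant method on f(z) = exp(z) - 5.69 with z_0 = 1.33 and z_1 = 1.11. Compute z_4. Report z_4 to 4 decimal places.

1.7348

Secant update: z_(k+1) = z_k − f(z_k)·(z_k − z_(k-1))/(f(z_k) − f(z_(k-1))).
f(z_0) = -1.908957, f(z_1) = -2.655642
z_2 = 1.110000 - (-2.655642)·(1.110000 - 1.330000)/(-2.655642 - (-1.908957)) = 1.892447; f(z_2) = 0.945584
z_3 = 1.892447 - (0.945584)·(1.892447 - 1.110000)/(0.945584 - (-2.655642)) = 1.686997; f(z_3) = -0.286767
z_4 = 1.686997 - (-0.286767)·(1.686997 - 1.892447)/(-0.286767 - (0.945584)) = 1.734805; f(z_4) = -0.022176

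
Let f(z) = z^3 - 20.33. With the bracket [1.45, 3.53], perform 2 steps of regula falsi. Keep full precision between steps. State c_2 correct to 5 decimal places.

2.62355

False-position update: c = (a·f(b) − b·f(a))/(f(b) − f(a)); replace the endpoint whose sign matches f(c).
f(1.450000) = -17.281375, f(3.530000) = 23.656977
step 1: c = 2.328034, f(c) = -7.712658 < 0 → new bracket [2.328034, 3.530000]
step 2: c = 2.623554, f(c) = -2.271988 < 0 → new bracket [2.623554, 3.530000]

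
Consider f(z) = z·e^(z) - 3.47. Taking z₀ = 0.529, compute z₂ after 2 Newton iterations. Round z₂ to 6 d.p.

f'(z) = (z + 1)·e^(z)
z_0 = 0.529000: f = -2.572163, f' = 2.595071 → z_1 = 0.529000 - (-2.572163)/(2.595071) = 1.520172
z_1 = 1.520172: f = 3.481770, f' = 11.524784 → z_2 = 1.520172 - (3.481770)/(11.524784) = 1.218061

1.218061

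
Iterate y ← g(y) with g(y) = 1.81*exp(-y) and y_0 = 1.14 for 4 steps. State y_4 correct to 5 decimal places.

y_1 = g(1.140000) = 0.578872
y_2 = g(0.578872) = 1.014559
y_3 = g(1.014559) = 0.656237
y_4 = g(0.656237) = 0.939027

0.93903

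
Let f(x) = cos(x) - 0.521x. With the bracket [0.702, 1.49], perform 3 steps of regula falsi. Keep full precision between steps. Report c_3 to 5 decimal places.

1.01403

False-position update: c = (a·f(b) − b·f(a))/(f(b) − f(a)); replace the endpoint whose sign matches f(c).
f(0.702000) = 0.397810, f(1.490000) = -0.695582
step 1: c = 0.988699, f(c) = 0.034665 > 0 → new bracket [0.988699, 1.490000]
step 2: c = 1.012496, f(c) = 0.002235 > 0 → new bracket [1.012496, 1.490000]
step 3: c = 1.014025, f(c) = 0.000140 > 0 → new bracket [1.014025, 1.490000]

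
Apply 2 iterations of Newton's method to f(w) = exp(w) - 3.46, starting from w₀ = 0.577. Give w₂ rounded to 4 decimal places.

f'(w) = exp(w)
w_0 = 0.577000: f = -1.679312, f' = 1.780688 → w_1 = 0.577000 - (-1.679312)/(1.780688) = 1.520069
w_1 = 1.520069: f = 1.112540, f' = 4.572540 → w_2 = 1.520069 - (1.112540)/(4.572540) = 1.276760

1.2768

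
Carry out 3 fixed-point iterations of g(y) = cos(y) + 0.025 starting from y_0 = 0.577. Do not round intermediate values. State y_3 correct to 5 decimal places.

y_1 = g(0.577000) = 0.863103
y_2 = g(0.863103) = 0.675083
y_3 = g(0.675083) = 0.805655

0.80566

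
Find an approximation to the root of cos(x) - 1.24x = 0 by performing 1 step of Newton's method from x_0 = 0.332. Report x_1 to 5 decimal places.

f'(x) = -sin(x) - 1.24
x_0 = 0.332000: f = 0.533712, f' = -1.565934 → x_1 = 0.332000 - (0.533712)/(-1.565934) = 0.672827

0.67283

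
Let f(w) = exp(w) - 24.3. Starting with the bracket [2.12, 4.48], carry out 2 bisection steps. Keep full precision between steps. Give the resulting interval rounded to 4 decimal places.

[2.7100, 3.3000]

f(2.120000) = -15.968863, f(4.480000) = 63.934673 (opposite signs)
step 1: m = 3.300000, f(m) = 2.812639 > 0 → root in [2.120000, 3.300000]
step 2: m = 2.710000, f(m) = -9.270724 < 0 → root in [2.710000, 3.300000]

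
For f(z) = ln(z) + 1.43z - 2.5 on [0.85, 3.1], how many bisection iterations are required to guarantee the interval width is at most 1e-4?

Initial width b − a = 3.1 − 0.85 = 2.250000.
After n steps the width is (b−a)/2^n; need (b−a)/2^n ≤ 1e-4.
So n ≥ log₂(2.250000/1e-4) = log₂(22500.0000) ≈ 14.4576.
Hence n = 15.

15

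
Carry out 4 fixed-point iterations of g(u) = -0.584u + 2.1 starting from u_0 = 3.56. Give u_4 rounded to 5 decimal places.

u_1 = g(3.560000) = 0.020960
u_2 = g(0.020960) = 2.087759
u_3 = g(2.087759) = 0.880749
u_4 = g(0.880749) = 1.585643

1.58564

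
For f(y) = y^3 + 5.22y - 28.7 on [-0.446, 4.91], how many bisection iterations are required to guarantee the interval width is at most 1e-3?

13

Initial width b − a = 4.91 − -0.446 = 5.356000.
After n steps the width is (b−a)/2^n; need (b−a)/2^n ≤ 1e-3.
So n ≥ log₂(5.356000/1e-3) = log₂(5356.0000) ≈ 12.3869.
Hence n = 13.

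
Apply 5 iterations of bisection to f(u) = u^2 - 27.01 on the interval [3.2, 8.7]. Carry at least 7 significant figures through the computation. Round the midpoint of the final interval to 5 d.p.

f(3.200000) = -16.770000, f(8.700000) = 48.680000 (opposite signs)
step 1: m = 5.950000, f(m) = 8.392500 > 0 → root in [3.200000, 5.950000]
step 2: m = 4.575000, f(m) = -6.079375 < 0 → root in [4.575000, 5.950000]
step 3: m = 5.262500, f(m) = 0.683906 > 0 → root in [4.575000, 5.262500]
step 4: m = 4.918750, f(m) = -2.815898 < 0 → root in [4.918750, 5.262500]
step 5: m = 5.090625, f(m) = -1.095537 < 0 → root in [5.090625, 5.262500]
Midpoint of [5.090625, 5.262500] = 5.176562

5.17656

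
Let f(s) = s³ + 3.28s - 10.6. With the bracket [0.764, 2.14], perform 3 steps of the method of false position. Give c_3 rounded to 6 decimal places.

1.703895

f(0.764000) = -7.648136, f(2.140000) = 6.219544
step 1: c = 1.522875, f(c) = -2.073197 < 0 → new bracket [1.522875, 2.140000]
step 2: c = 1.677157, f(c) = -0.381323 < 0 → new bracket [1.677157, 2.140000]
step 3: c = 1.703895, f(c) = -0.064378 < 0 → new bracket [1.703895, 2.140000]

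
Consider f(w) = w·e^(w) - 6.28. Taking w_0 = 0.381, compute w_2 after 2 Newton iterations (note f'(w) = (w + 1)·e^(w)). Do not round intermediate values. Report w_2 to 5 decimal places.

Newton update: w ← w − f(w)/f'(w).
w_0 = 0.381000: f = -5.722312, f' = 2.021435 → w_1 = 0.381000 - (-5.722312)/(2.021435) = 3.211816
w_1 = 3.211816: f = 73.450544, f' = 104.554674 → w_2 = 3.211816 - (73.450544)/(104.554674) = 2.509308

2.50931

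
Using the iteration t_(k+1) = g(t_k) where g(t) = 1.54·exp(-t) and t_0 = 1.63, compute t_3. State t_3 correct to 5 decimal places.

0.49307

t_1 = g(1.630000) = 0.301732
t_2 = g(0.301732) = 1.138886
t_3 = g(1.138886) = 0.493070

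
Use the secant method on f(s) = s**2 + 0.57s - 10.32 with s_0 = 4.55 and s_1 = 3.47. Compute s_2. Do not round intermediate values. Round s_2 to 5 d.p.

3.03941

f(s_0) = 12.976000, f(s_1) = 3.698800
s_2 = 3.470000 - (3.698800)·(3.470000 - 4.550000)/(3.698800 - (12.976000)) = 3.039406; f(s_2) = 0.650452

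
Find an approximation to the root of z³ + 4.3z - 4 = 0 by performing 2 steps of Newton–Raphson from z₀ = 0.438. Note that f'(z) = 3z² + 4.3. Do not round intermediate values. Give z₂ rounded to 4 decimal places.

z_0 = 0.438000: f = -2.032572, f' = 4.875532 → z_1 = 0.438000 - (-2.032572)/(4.875532) = 0.854892
z_1 = 0.854892: f = 0.300828, f' = 6.492523 → z_2 = 0.854892 - (0.300828)/(6.492523) = 0.808558

0.8086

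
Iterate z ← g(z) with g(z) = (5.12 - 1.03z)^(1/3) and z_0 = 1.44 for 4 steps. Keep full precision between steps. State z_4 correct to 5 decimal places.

z_1 = g(1.440000) = 1.537823
z_2 = g(1.537823) = 1.523488
z_3 = g(1.523488) = 1.525606
z_4 = g(1.525606) = 1.525293

1.52529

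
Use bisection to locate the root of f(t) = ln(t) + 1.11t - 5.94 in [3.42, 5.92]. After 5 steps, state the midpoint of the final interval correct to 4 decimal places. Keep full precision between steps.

4.0841

f(3.420000) = -0.914159, f(5.920000) = 2.409536 (opposite signs)
step 1: m = 4.670000, f(m) = 0.784859 > 0 → root in [3.420000, 4.670000]
step 2: m = 4.045000, f(m) = -0.052568 < 0 → root in [4.045000, 4.670000]
step 3: m = 4.357500, f(m) = 0.368723 > 0 → root in [4.045000, 4.357500]
step 4: m = 4.201250, f(m) = 0.158770 > 0 → root in [4.045000, 4.201250]
step 5: m = 4.123125, f(m) = 0.053280 > 0 → root in [4.045000, 4.123125]
Midpoint of [4.045000, 4.123125] = 4.084062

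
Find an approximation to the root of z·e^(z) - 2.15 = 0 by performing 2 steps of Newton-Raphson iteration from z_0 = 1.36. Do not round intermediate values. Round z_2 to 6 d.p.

f'(z) = (z + 1)·e^(z)
z_0 = 1.360000: f = 3.148823, f' = 9.195016 → z_1 = 1.360000 - (3.148823)/(9.195016) = 1.017551
z_1 = 1.017551: f = 0.664966, f' = 5.581377 → z_2 = 1.017551 - (0.664966)/(5.581377) = 0.898411

0.898411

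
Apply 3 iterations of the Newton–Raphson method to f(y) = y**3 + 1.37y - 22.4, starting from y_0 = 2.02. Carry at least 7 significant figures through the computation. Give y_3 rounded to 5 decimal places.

f'(y) = 3y**2 + 1.37
y_0 = 2.020000: f = -11.390192, f' = 13.611200 → y_1 = 2.020000 - (-11.390192)/(13.611200) = 2.856825
y_1 = 2.856825: f = 4.829681, f' = 25.854347 → y_2 = 2.856825 - (4.829681)/(25.854347) = 2.670022
y_2 = 2.670022: f = 0.292553, f' = 22.757045 → y_3 = 2.670022 - (0.292553)/(22.757045) = 2.657166

2.65717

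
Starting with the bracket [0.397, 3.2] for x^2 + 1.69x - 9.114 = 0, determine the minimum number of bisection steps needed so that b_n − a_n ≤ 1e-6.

22

Initial width b − a = 3.2 − 0.397 = 2.803000.
After n steps the width is (b−a)/2^n; need (b−a)/2^n ≤ 1e-6.
So n ≥ log₂(2.803000/1e-6) = log₂(2803000.0000) ≈ 21.4185.
Hence n = 22.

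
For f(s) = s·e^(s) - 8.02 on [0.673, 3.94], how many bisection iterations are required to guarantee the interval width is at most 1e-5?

19

Initial width b − a = 3.94 − 0.673 = 3.267000.
After n steps the width is (b−a)/2^n; need (b−a)/2^n ≤ 1e-5.
So n ≥ log₂(3.267000/1e-5) = log₂(326700.0000) ≈ 18.3176.
Hence n = 19.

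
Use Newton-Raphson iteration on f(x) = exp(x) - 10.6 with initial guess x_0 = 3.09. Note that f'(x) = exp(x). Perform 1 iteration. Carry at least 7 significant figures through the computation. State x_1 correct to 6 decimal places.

2.572321

Newton update: x ← x − f(x)/f'(x).
x_0 = 3.090000: f = 11.377078, f' = 21.977078 → x_1 = 3.090000 - (11.377078)/(21.977078) = 2.572321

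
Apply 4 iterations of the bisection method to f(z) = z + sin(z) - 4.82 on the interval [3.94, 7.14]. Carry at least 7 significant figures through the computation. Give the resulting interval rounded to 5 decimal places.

[5.34000, 5.54000]

f(3.940000) = -1.596246, f(7.140000) = 3.075761 (opposite signs)
step 1: m = 5.540000, f(m) = 0.043363 > 0 → root in [3.940000, 5.540000]
step 2: m = 4.740000, f(m) = -1.079619 < 0 → root in [4.740000, 5.540000]
step 3: m = 5.140000, f(m) = -0.589959 < 0 → root in [5.140000, 5.540000]
step 4: m = 5.340000, f(m) = -0.289433 < 0 → root in [5.340000, 5.540000]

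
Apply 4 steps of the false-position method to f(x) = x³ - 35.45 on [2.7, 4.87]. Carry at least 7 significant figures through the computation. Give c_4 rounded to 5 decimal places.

3.27396

f(2.700000) = -15.767000, f(4.870000) = 80.051303
step 1: c = 3.057076, f(c) = -6.879451 < 0 → new bracket [3.057076, 4.870000]
step 2: c = 3.200545, f(c) = -2.665244 < 0 → new bracket [3.200545, 4.870000]
step 3: c = 3.254338, f(c) = -0.984246 < 0 → new bracket [3.254338, 4.870000]
step 4: c = 3.273961, f(c) = -0.356995 < 0 → new bracket [3.273961, 4.870000]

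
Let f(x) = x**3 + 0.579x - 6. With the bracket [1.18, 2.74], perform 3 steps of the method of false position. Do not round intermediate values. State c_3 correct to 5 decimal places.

1.66831

f(1.180000) = -3.673748, f(2.740000) = 16.157284
step 1: c = 1.468994, f(c) = -1.979447 < 0 → new bracket [1.468994, 2.740000]
step 2: c = 1.607712, f(c) = -0.913622 < 0 → new bracket [1.607712, 2.740000]
step 3: c = 1.668311, f(c) = -0.390702 < 0 → new bracket [1.668311, 2.740000]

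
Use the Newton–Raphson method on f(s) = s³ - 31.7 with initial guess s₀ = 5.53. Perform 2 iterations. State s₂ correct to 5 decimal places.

3.33804

f'(s) = 3s²
s_0 = 5.530000: f = 137.412377, f' = 91.742700 → s_1 = 5.530000 - (137.412377)/(91.742700) = 4.032198
s_1 = 4.032198: f = 33.857990, f' = 48.775868 → s_2 = 4.032198 - (33.857990)/(48.775868) = 3.338044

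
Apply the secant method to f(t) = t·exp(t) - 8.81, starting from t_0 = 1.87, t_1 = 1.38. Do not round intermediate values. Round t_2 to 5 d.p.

1.62506

f(t_0) = 3.323114, f(t_1) = -3.324636
t_2 = 1.380000 - (-3.324636)·(1.380000 - 1.870000)/(-3.324636 - (3.323114)) = 1.625056; f(t_2) = -0.556822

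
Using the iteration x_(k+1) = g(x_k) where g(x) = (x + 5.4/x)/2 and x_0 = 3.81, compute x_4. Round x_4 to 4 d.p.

2.3238

x_1 = g(3.810000) = 2.613661
x_2 = g(2.613661) = 2.339864
x_3 = g(2.339864) = 2.323845
x_4 = g(2.323845) = 2.323790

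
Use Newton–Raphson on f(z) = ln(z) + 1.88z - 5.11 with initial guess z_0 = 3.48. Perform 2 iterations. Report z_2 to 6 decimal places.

Newton update: z ← z − f(z)/f'(z).
f'(z) = 1/z + 1.88
z_0 = 3.480000: f = 2.679432, f' = 2.167356 → z_1 = 3.480000 - (2.679432)/(2.167356) = 2.243732
z_1 = 2.243732: f = -0.083642, f' = 2.325686 → z_2 = 2.243732 - (-0.083642)/(2.325686) = 2.279697

2.279697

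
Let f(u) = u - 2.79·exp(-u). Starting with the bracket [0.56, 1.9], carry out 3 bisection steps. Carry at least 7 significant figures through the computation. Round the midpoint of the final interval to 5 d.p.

0.97875

f(0.560000) = -1.033673, f(1.900000) = 1.482704 (opposite signs)
step 1: m = 1.230000, f(m) = 0.414504 > 0 → root in [0.560000, 1.230000]
step 2: m = 0.895000, f(m) = -0.245015 < 0 → root in [0.895000, 1.230000]
step 3: m = 1.062500, f(m) = 0.098302 > 0 → root in [0.895000, 1.062500]
Midpoint of [0.895000, 1.062500] = 0.978750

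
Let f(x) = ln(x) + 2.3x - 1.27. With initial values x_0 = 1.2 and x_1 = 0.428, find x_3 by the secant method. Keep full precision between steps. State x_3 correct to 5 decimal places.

0.70772

f(x_0) = 1.672322, f(x_1) = -1.134232
x_2 = 0.428000 - (-1.134232)·(0.428000 - 1.200000)/(-1.134232 - (1.672322)) = 0.739994; f(x_2) = 0.130872
x_3 = 0.739994 - (0.130872)·(0.739994 - 0.428000)/(0.130872 - (-1.134232)) = 0.707719; f(x_3) = 0.012045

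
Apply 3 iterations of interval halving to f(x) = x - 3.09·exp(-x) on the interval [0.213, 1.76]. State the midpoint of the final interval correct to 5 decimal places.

f(0.213000) = -2.284202, f(1.760000) = 1.228381 (opposite signs)
step 1: m = 0.986500, f(m) = -0.165698 < 0 → root in [0.986500, 1.760000]
step 2: m = 1.373250, f(m) = 0.590607 > 0 → root in [0.986500, 1.373250]
step 3: m = 1.179875, f(m) = 0.230265 > 0 → root in [0.986500, 1.179875]
Midpoint of [0.986500, 1.179875] = 1.083187

1.08319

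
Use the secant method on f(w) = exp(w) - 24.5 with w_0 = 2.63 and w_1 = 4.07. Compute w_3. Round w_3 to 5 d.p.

Secant update: w_(k+1) = w_k − f(w_k)·(w_k − w_(k-1))/(f(w_k) − f(w_(k-1))).
f(w_0) = -10.626230, f(w_1) = 34.056963
w_2 = 4.070000 - (34.056963)·(4.070000 - 2.630000)/(34.056963 - (-10.626230)) = 2.972450; f(w_2) = -4.960261
w_3 = 2.972450 - (-4.960261)·(2.972450 - 4.070000)/(-4.960261 - (34.056963)) = 3.111982; f(w_3) = -2.034477

3.11198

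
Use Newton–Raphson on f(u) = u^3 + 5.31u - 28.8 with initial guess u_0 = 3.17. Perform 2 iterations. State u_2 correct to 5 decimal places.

2.49968

Newton update: u ← u − f(u)/f'(u).
f'(u) = 3u^2 + 5.31
u_0 = 3.170000: f = 19.887713, f' = 35.456700 → u_1 = 3.170000 - (19.887713)/(35.456700) = 2.609099
u_1 = 2.609099: f = 2.815479, f' = 25.732186 → u_2 = 2.609099 - (2.815479)/(25.732186) = 2.499684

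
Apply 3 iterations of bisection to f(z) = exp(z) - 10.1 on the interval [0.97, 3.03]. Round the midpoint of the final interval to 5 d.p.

2.38625

f(0.970000) = -7.462056, f(3.030000) = 10.597233 (opposite signs)
step 1: m = 2.000000, f(m) = -2.710944 < 0 → root in [2.000000, 3.030000]
step 2: m = 2.515000, f(m) = 2.266609 > 0 → root in [2.000000, 2.515000]
step 3: m = 2.257500, f(m) = -0.540839 < 0 → root in [2.257500, 2.515000]
Midpoint of [2.257500, 2.515000] = 2.386250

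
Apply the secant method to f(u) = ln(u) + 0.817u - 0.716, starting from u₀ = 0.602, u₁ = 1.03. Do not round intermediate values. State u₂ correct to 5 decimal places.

f(u_0) = -0.731664, f(u_1) = 0.155069
u_2 = 1.030000 - (0.155069)·(1.030000 - 0.602000)/(0.155069 - (-0.731664)) = 0.955153; f(u_2) = 0.018476

0.95515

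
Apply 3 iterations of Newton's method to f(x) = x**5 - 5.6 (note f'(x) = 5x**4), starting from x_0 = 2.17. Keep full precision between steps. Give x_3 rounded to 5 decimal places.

x_0 = 2.170000: f = 42.517014, f' = 110.868696 → x_1 = 2.170000 - (42.517014)/(110.868696) = 1.786510
x_1 = 1.786510: f = 12.598161, f' = 50.932149 → x_2 = 1.786510 - (12.598161)/(50.932149) = 1.539158
x_2 = 1.539158: f = 3.038066, f' = 28.061005 → x_3 = 1.539158 - (3.038066)/(28.061005) = 1.430892

1.43089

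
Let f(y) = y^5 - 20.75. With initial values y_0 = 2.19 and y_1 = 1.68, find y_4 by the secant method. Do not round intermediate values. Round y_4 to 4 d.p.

1.8334

Secant update: y_(k+1) = y_k − f(y_k)·(y_k − y_(k-1))/(f(y_k) − f(y_(k-1))).
f(y_0) = 29.625640, f(y_1) = -7.367218
y_2 = 1.680000 - (-7.367218)·(1.680000 - 2.190000)/(-7.367218 - (29.625640)) = 1.781568; f(y_2) = -2.802180
y_3 = 1.781568 - (-2.802180)·(1.781568 - 1.680000)/(-2.802180 - (-7.367218)) = 1.843914; f(y_3) = 0.565858
y_4 = 1.843914 - (0.565858)·(1.843914 - 1.781568)/(0.565858 - (-2.802180)) = 1.833439; f(y_4) = -0.032741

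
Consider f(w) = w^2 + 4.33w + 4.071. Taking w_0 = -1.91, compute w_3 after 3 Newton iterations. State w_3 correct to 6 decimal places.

f'(w) = 2w + 4.33
w_0 = -1.910000: f = -0.551200, f' = 0.510000 → w_1 = -1.910000 - (-0.551200)/(0.510000) = -0.829216
w_1 = -0.829216: f = 1.168095, f' = 2.671569 → w_2 = -0.829216 - (1.168095)/(2.671569) = -1.266447
w_2 = -1.266447: f = 0.191172, f' = 1.797105 → w_3 = -1.266447 - (0.191172)/(1.797105) = -1.372825

-1.372825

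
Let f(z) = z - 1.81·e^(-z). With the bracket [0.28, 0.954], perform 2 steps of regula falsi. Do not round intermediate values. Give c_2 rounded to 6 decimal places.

0.809562

f(0.280000) = -1.087969, f(0.954000) = 0.256793
step 1: c = 0.825294, f(c) = 0.032322 > 0 → new bracket [0.280000, 0.825294]
step 2: c = 0.809562, f(c) = 0.004015 > 0 → new bracket [0.280000, 0.809562]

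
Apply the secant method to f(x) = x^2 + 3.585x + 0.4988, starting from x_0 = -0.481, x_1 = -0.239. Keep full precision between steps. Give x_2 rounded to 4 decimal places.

-0.1340

f(x_0) = -0.994224, f(x_1) = -0.300894
x_2 = -0.239000 - (-0.300894)·(-0.239000 - -0.481000)/(-0.300894 - (-0.994224)) = -0.133976; f(x_2) = 0.036446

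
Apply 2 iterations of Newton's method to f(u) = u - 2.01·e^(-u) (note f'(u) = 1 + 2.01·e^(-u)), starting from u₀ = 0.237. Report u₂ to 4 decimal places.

u_0 = 0.237000: f = -1.348872, f' = 2.585872 → u_1 = 0.237000 - (-1.348872)/(2.585872) = 0.758631
u_1 = 0.758631: f = -0.182665, f' = 1.941297 → u_2 = 0.758631 - (-0.182665)/(1.941297) = 0.852726

0.8527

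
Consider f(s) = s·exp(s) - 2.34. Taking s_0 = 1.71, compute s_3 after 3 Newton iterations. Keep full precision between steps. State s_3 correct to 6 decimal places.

f'(s) = (s + 1)·exp(s)
s_0 = 1.710000: f = 7.114524, f' = 14.983486 → s_1 = 1.710000 - (7.114524)/(14.983486) = 1.235176
s_1 = 1.235176: f = 1.907747, f' = 7.686730 → s_2 = 1.235176 - (1.907747)/(7.686730) = 0.986989
s_2 = 0.986989: f = 0.308230, f' = 5.331372 → s_3 = 0.986989 - (0.308230)/(5.331372) = 0.929174

0.929174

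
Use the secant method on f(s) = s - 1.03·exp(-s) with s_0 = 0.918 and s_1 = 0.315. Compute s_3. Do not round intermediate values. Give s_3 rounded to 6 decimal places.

f(s_0) = 0.506704, f(s_1) = -0.436683
s_2 = 0.315000 - (-0.436683)·(0.315000 - 0.918000)/(-0.436683 - (0.506704)) = 0.594122; f(s_2) = 0.025513
s_3 = 0.594122 - (0.025513)·(0.594122 - 0.315000)/(0.025513 - (-0.436683)) = 0.578714; f(s_3) = 0.001277

0.578714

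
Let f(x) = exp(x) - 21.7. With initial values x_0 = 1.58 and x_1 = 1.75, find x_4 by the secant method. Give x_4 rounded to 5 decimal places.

2.48771

Secant update: x_(k+1) = x_k − f(x_k)·(x_k − x_(k-1))/(f(x_k) − f(x_(k-1))).
f(x_0) = -16.845044, f(x_1) = -15.945397
x_2 = 1.750000 - (-15.945397)·(1.750000 - 1.580000)/(-15.945397 - (-16.845044)) = 4.763091; f(x_2) = 95.407303
x_3 = 4.763091 - (95.407303)·(4.763091 - 1.750000)/(95.407303 - (-15.945397)) = 2.181466; f(x_3) = -12.840714
x_4 = 2.181466 - (-12.840714)·(2.181466 - 4.763091)/(-12.840714 - (95.407303)) = 2.487706; f(x_4) = -9.666355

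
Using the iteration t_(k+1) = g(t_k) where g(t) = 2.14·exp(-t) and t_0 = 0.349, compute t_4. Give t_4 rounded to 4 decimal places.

t_1 = g(0.349000) = 1.509541
t_2 = g(1.509541) = 0.472964
t_3 = g(0.472964) = 1.333546
t_4 = g(1.333546) = 0.563978

0.5640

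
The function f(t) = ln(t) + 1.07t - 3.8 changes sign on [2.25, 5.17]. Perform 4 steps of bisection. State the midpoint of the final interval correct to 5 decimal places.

2.70625

f(2.250000) = -0.581570, f(5.170000) = 3.374773 (opposite signs)
step 1: m = 3.710000, f(m) = 1.480732 > 0 → root in [2.250000, 3.710000]
step 2: m = 2.980000, f(m) = 0.480523 > 0 → root in [2.250000, 2.980000]
step 3: m = 2.615000, f(m) = -0.040686 < 0 → root in [2.615000, 2.980000]
step 4: m = 2.797500, f(m) = 0.222051 > 0 → root in [2.615000, 2.797500]
Midpoint of [2.615000, 2.797500] = 2.706250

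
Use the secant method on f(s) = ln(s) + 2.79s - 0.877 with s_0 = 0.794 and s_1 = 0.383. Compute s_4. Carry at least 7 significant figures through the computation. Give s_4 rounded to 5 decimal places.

f(s_0) = 1.107588, f(s_1) = -0.768150
s_2 = 0.383000 - (-0.768150)·(0.383000 - 0.794000)/(-0.768150 - (1.107588)) = 0.551312; f(s_2) = 0.065707
s_3 = 0.551312 - (0.065707)·(0.551312 - 0.383000)/(0.065707 - (-0.768150)) = 0.538049; f(s_3) = 0.004353
s_4 = 0.538049 - (0.004353)·(0.538049 - 0.551312)/(0.004353 - (0.065707)) = 0.537108; f(s_4) = -0.000023

0.53711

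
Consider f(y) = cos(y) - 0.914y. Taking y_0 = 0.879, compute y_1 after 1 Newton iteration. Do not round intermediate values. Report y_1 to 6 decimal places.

0.780737

f'(y) = -sin(y) - 0.914
y_0 = 0.879000: f = -0.165484, f' = -1.684101 → y_1 = 0.879000 - (-0.165484)/(-1.684101) = 0.780737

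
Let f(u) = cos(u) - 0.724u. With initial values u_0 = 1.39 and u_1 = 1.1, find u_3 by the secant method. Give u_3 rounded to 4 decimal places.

0.8806

f(u_0) = -0.826547, f(u_1) = -0.342804
u_2 = 1.100000 - (-0.342804)·(1.100000 - 1.390000)/(-0.342804 - (-0.826547)) = 0.894492; f(u_2) = -0.021697
u_3 = 0.894492 - (-0.021697)·(0.894492 - 1.100000)/(-0.021697 - (-0.342804)) = 0.880606; f(u_3) = -0.000875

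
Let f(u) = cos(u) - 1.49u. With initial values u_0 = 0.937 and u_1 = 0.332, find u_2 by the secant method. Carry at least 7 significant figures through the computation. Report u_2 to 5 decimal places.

f(u_0) = -0.803922, f(u_1) = 0.450712
u_2 = 0.332000 - (0.450712)·(0.332000 - 0.937000)/(0.450712 - (-0.803922)) = 0.549339; f(u_2) = 0.034355

0.54934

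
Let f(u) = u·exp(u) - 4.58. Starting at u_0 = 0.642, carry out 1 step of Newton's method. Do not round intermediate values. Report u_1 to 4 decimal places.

1.7188

f'(u) = (u + 1)·exp(u)
u_0 = 0.642000: f = -3.360022, f' = 3.120256 → u_1 = 0.642000 - (-3.360022)/(3.120256) = 1.718842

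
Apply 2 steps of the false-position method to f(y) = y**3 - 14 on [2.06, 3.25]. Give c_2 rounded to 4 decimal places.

2.3799

f(2.060000) = -5.258184, f(3.250000) = 20.328125
step 1: c = 2.304554, f(c) = -1.760582 < 0 → new bracket [2.304554, 3.250000]
step 2: c = 2.379911, f(c) = -0.520240 < 0 → new bracket [2.379911, 3.250000]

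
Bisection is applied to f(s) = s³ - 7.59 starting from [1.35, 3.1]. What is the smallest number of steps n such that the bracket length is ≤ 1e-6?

Initial width b − a = 3.1 − 1.35 = 1.750000.
After n steps the width is (b−a)/2^n; need (b−a)/2^n ≤ 1e-6.
So n ≥ log₂(1.750000/1e-6) = log₂(1750000.0000) ≈ 20.7389.
Hence n = 21.

21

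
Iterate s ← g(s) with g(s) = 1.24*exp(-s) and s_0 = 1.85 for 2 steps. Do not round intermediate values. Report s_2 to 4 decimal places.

s_1 = g(1.850000) = 0.194974
s_2 = g(0.194974) = 1.020341

1.0203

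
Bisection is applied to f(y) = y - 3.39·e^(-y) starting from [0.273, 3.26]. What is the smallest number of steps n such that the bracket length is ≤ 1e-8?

Initial width b − a = 3.26 − 0.273 = 2.987000.
After n steps the width is (b−a)/2^n; need (b−a)/2^n ≤ 1e-8.
So n ≥ log₂(2.987000/1e-8) = log₂(298700000.0000) ≈ 28.1541.
Hence n = 29.

29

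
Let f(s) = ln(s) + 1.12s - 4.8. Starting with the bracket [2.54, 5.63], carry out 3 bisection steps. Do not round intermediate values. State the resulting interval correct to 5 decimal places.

f(2.540000) = -1.023036, f(5.630000) = 3.233709 (opposite signs)
step 1: m = 4.085000, f(m) = 1.182522 > 0 → root in [2.540000, 4.085000]
step 2: m = 3.312500, f(m) = 0.107703 > 0 → root in [2.540000, 3.312500]
step 3: m = 2.926250, f(m) = -0.448878 < 0 → root in [2.926250, 3.312500]

[2.92625, 3.31250]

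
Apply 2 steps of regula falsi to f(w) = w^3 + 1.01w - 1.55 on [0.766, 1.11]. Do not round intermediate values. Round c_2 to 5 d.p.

False-position update: c = (a·f(b) − b·f(a))/(f(b) − f(a)); replace the endpoint whose sign matches f(c).
f(0.766000) = -0.326885, f(1.110000) = 0.938731
step 1: c = 0.854849, f(c) = -0.061908 < 0 → new bracket [0.854849, 1.110000]
step 2: c = 0.870635, f(c) = -0.010714 < 0 → new bracket [0.870635, 1.110000]

0.87063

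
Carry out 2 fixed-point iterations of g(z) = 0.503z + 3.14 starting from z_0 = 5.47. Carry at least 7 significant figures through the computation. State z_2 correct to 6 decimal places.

6.103379

z_1 = g(5.470000) = 5.891410
z_2 = g(5.891410) = 6.103379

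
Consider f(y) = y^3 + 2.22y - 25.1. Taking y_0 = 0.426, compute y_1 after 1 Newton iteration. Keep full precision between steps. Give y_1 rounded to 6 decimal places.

Newton update: y ← y − f(y)/f'(y).
f'(y) = 3y^2 + 2.22
y_0 = 0.426000: f = -24.076971, f' = 2.764428 → y_1 = 0.426000 - (-24.076971)/(2.764428) = 9.135567

9.135567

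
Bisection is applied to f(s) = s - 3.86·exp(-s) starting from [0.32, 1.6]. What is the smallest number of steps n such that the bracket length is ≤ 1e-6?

Initial width b − a = 1.6 − 0.32 = 1.280000.
After n steps the width is (b−a)/2^n; need (b−a)/2^n ≤ 1e-6.
So n ≥ log₂(1.280000/1e-6) = log₂(1280000.0000) ≈ 20.2877.
Hence n = 21.

21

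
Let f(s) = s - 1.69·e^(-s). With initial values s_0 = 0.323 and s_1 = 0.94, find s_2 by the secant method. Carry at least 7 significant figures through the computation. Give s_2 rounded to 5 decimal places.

0.79372

Secant update: s_(k+1) = s_k − f(s_k)·(s_k − s_(k-1))/(f(s_k) − f(s_(k-1))).
f(s_0) = -0.900516, f(s_1) = 0.279839
s_2 = 0.940000 - (0.279839)·(0.940000 - 0.323000)/(0.279839 - (-0.900516)) = 0.793721; f(s_2) = 0.029573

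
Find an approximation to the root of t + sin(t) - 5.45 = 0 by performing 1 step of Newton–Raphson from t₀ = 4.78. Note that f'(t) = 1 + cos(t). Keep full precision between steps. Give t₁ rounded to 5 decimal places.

t_0 = 4.780000: f = -1.667715, f' = 1.067560 → t_1 = 4.780000 - (-1.667715)/(1.067560) = 6.342175

6.34218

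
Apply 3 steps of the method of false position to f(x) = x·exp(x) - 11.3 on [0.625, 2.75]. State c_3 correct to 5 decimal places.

1.63356

f(0.625000) = -10.132346, f(2.750000) = 31.717238
step 1: c = 1.139491, f(c) = -7.738888 < 0 → new bracket [1.139491, 2.750000]
step 2: c = 1.455375, f(c) = -5.062133 < 0 → new bracket [1.455375, 2.750000]
step 3: c = 1.633561, f(c) = -2.932771 < 0 → new bracket [1.633561, 2.750000]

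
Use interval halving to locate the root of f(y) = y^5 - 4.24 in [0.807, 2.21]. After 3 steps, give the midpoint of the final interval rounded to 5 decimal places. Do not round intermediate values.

1.42081

f(0.807000) = -3.897731, f(2.210000) = 48.478297 (opposite signs)
step 1: m = 1.508500, f(m) = 3.571359 > 0 → root in [0.807000, 1.508500]
step 2: m = 1.157750, f(m) = -2.159949 < 0 → root in [1.157750, 1.508500]
step 3: m = 1.333125, f(m) = -0.029299 < 0 → root in [1.333125, 1.508500]
Midpoint of [1.333125, 1.508500] = 1.420812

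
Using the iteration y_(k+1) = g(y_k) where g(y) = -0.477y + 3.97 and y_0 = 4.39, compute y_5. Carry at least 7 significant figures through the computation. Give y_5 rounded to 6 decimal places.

y_1 = g(4.390000) = 1.875970
y_2 = g(1.875970) = 3.075162
y_3 = g(3.075162) = 2.503148
y_4 = g(2.503148) = 2.775999
y_5 = g(2.775999) = 2.645849

2.645849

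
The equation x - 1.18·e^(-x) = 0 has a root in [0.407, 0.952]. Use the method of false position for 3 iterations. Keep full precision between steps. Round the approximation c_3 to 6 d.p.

f(0.407000) = -0.378460, f(0.952000) = 0.496557
step 1: c = 0.642722, f(c) = 0.022208 > 0 → new bracket [0.407000, 0.642722]
step 2: c = 0.629656, f(c) = 0.000982 > 0 → new bracket [0.407000, 0.629656]
step 3: c = 0.629080, f(c) = 0.000043 > 0 → new bracket [0.407000, 0.629080]

0.629080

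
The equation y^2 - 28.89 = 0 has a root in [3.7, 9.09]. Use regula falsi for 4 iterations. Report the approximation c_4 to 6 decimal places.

5.366316

f(3.700000) = -15.200000, f(9.090000) = 53.738100
step 1: c = 4.888428, f(c) = -4.993267 < 0 → new bracket [4.888428, 9.090000]
step 2: c = 5.245641, f(c) = -1.373253 < 0 → new bracket [5.245641, 9.090000]
step 3: c = 5.341434, f(c) = -0.359086 < 0 → new bracket [5.341434, 9.090000]
step 4: c = 5.366316, f(c) = -0.092654 < 0 → new bracket [5.366316, 9.090000]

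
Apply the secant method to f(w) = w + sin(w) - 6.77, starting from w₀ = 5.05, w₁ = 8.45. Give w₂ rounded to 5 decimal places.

6.80128

f(w_0) = -2.663549, f(w_1) = 2.507577
w_2 = 8.450000 - (2.507577)·(8.450000 - 5.050000)/(2.507577 - (-2.663549)) = 6.801275; f(w_2) = 0.526497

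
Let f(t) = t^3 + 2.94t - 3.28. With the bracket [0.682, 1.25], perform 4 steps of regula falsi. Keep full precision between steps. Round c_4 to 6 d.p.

0.881962

f(0.682000) = -0.957705, f(1.250000) = 2.348125
step 1: c = 0.846551, f(c) = -0.184462 < 0 → new bracket [0.846551, 1.250000]
step 2: c = 0.875936, f(c) = -0.032674 < 0 → new bracket [0.875936, 1.250000]
step 3: c = 0.881070, f(c) = -0.005695 < 0 → new bracket [0.881070, 1.250000]
step 4: c = 0.881962, f(c) = -0.000990 < 0 → new bracket [0.881962, 1.250000]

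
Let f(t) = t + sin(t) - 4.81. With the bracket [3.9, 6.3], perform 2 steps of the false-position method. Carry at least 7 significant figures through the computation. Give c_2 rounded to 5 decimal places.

f(3.900000) = -1.597766, f(6.300000) = 1.506814
step 1: c = 5.135155, f(c) = -0.586802 < 0 → new bracket [5.135155, 6.300000]
step 2: c = 5.461640, f(c) = -0.080559 < 0 → new bracket [5.461640, 6.300000]

5.46164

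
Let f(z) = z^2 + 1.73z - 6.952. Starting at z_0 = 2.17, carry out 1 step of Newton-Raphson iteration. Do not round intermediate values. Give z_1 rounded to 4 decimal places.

1.9211

f'(z) = 2z + 1.73
z_0 = 2.170000: f = 1.511000, f' = 6.070000 → z_1 = 2.170000 - (1.511000)/(6.070000) = 1.921071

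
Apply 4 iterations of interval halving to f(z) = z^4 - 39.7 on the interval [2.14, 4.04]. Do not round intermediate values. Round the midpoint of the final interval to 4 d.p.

2.5556

f(2.140000) = -18.727264, f(4.040000) = 226.694627 (opposite signs)
step 1: m = 3.090000, f(m) = 51.466214 > 0 → root in [2.140000, 3.090000]
step 2: m = 2.615000, f(m) = 7.061321 > 0 → root in [2.140000, 2.615000]
step 3: m = 2.377500, f(m) = -7.749173 < 0 → root in [2.377500, 2.615000]
step 4: m = 2.496250, f(m) = -0.871348 < 0 → root in [2.496250, 2.615000]
Midpoint of [2.496250, 2.615000] = 2.555625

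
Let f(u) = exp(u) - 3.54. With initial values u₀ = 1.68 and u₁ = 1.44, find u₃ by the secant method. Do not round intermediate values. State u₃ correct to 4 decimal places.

Secant update: u_(k+1) = u_k − f(u_k)·(u_k − u_(k-1))/(f(u_k) − f(u_(k-1))).
f(u_0) = 1.825556, f(u_1) = 0.680696
u_2 = 1.440000 - (0.680696)·(1.440000 - 1.680000)/(0.680696 - (1.825556)) = 1.297304; f(u_2) = 0.119417
u_3 = 1.297304 - (0.119417)·(1.297304 - 1.440000)/(0.119417 - (0.680696)) = 1.266944; f(u_3) = 0.009987

1.2669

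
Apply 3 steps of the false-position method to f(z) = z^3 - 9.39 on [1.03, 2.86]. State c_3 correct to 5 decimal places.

2.07307

f(1.030000) = -8.297273, f(2.860000) = 14.003656
step 1: c = 1.710869, f(c) = -4.382163 < 0 → new bracket [1.710869, 2.860000]
step 2: c = 1.984758, f(c) = -1.571511 < 0 → new bracket [1.984758, 2.860000]
step 3: c = 2.073069, f(c) = -0.480750 < 0 → new bracket [2.073069, 2.860000]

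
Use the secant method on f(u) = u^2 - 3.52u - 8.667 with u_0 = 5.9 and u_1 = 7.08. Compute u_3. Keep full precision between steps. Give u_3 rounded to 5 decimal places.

f(u_0) = 5.375000, f(u_1) = 16.537800
u_2 = 7.080000 - (16.537800)·(7.080000 - 5.900000)/(16.537800 - (5.375000)) = 5.331818; f(u_2) = 0.993285
u_3 = 5.331818 - (0.993285)·(5.331818 - 7.080000)/(0.993285 - (16.537800)) = 5.220110; f(u_3) = 0.207764

5.22011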